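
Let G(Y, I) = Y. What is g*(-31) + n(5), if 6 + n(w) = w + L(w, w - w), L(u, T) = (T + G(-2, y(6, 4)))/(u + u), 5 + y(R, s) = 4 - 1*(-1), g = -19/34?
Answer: 2741/170 ≈ 16.124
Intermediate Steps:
g = -19/34 (g = -19*1/34 = -19/34 ≈ -0.55882)
y(R, s) = 0 (y(R, s) = -5 + (4 - 1*(-1)) = -5 + (4 + 1) = -5 + 5 = 0)
L(u, T) = (-2 + T)/(2*u) (L(u, T) = (T - 2)/(u + u) = (-2 + T)/((2*u)) = (-2 + T)*(1/(2*u)) = (-2 + T)/(2*u))
n(w) = -6 + w - 1/w (n(w) = -6 + (w + (-2 + (w - w))/(2*w)) = -6 + (w + (-2 + 0)/(2*w)) = -6 + (w + (½)*(-2)/w) = -6 + (w - 1/w) = -6 + w - 1/w)
g*(-31) + n(5) = -19/34*(-31) + (-6 + 5 - 1/5) = 589/34 + (-6 + 5 - 1*⅕) = 589/34 + (-6 + 5 - ⅕) = 589/34 - 6/5 = 2741/170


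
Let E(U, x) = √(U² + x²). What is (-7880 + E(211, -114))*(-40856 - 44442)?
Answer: 672148240 - 85298*√57517 ≈ 6.5169e+8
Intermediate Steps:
(-7880 + E(211, -114))*(-40856 - 44442) = (-7880 + √(211² + (-114)²))*(-40856 - 44442) = (-7880 + √(44521 + 12996))*(-85298) = (-7880 + √57517)*(-85298) = 672148240 - 85298*√57517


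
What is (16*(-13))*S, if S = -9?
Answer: 1872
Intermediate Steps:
(16*(-13))*S = (16*(-13))*(-9) = -208*(-9) = 1872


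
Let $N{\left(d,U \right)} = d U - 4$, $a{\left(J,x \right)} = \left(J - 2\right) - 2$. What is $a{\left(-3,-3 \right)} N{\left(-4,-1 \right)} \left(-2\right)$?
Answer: $0$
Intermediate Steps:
$a{\left(J,x \right)} = -4 + J$ ($a{\left(J,x \right)} = \left(-2 + J\right) - 2 = -4 + J$)
$N{\left(d,U \right)} = -4 + U d$ ($N{\left(d,U \right)} = U d - 4 = -4 + U d$)
$a{\left(-3,-3 \right)} N{\left(-4,-1 \right)} \left(-2\right) = \left(-4 - 3\right) \left(-4 - -4\right) \left(-2\right) = - 7 \left(-4 + 4\right) \left(-2\right) = \left(-7\right) 0 \left(-2\right) = 0 \left(-2\right) = 0$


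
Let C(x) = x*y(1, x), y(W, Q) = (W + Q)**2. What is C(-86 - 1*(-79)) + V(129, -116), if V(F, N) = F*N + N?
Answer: -15332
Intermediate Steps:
y(W, Q) = (Q + W)**2
C(x) = x*(1 + x)**2 (C(x) = x*(x + 1)**2 = x*(1 + x)**2)
V(F, N) = N + F*N
C(-86 - 1*(-79)) + V(129, -116) = (-86 - 1*(-79))*(1 + (-86 - 1*(-79)))**2 - 116*(1 + 129) = (-86 + 79)*(1 + (-86 + 79))**2 - 116*130 = -7*(1 - 7)**2 - 15080 = -7*(-6)**2 - 15080 = -7*36 - 15080 = -252 - 15080 = -15332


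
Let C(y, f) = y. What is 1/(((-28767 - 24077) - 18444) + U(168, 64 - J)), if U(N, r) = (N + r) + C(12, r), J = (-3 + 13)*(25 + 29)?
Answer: -1/71584 ≈ -1.3970e-5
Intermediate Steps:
J = 540 (J = 10*54 = 540)
U(N, r) = 12 + N + r (U(N, r) = (N + r) + 12 = 12 + N + r)
1/(((-28767 - 24077) - 18444) + U(168, 64 - J)) = 1/(((-28767 - 24077) - 18444) + (12 + 168 + (64 - 1*540))) = 1/((-52844 - 18444) + (12 + 168 + (64 - 540))) = 1/(-71288 + (12 + 168 - 476)) = 1/(-71288 - 296) = 1/(-71584) = -1/71584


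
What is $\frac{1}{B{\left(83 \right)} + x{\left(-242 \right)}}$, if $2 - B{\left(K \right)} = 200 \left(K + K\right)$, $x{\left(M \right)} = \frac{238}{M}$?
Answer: $- \frac{121}{4017077} \approx -3.0121 \cdot 10^{-5}$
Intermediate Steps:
$B{\left(K \right)} = 2 - 400 K$ ($B{\left(K \right)} = 2 - 200 \left(K + K\right) = 2 - 200 \cdot 2 K = 2 - 400 K$)
$\frac{1}{B{\left(83 \right)} + x{\left(-242 \right)}} = \frac{1}{\left(2 - 33200\right) + \frac{238}{-242}} = \frac{1}{\left(2 - 33200\right) + 238 \left(- \frac{1}{242}\right)} = \frac{1}{-33198 - \frac{119}{121}} = \frac{1}{- \frac{4017077}{121}} = - \frac{121}{4017077}$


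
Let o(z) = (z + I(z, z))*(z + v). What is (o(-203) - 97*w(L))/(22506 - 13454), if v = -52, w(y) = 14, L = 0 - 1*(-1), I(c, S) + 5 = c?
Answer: 3337/292 ≈ 11.428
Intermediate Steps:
I(c, S) = -5 + c
L = 1 (L = 0 + 1 = 1)
o(z) = (-52 + z)*(-5 + 2*z) (o(z) = (z + (-5 + z))*(z - 52) = (-5 + 2*z)*(-52 + z) = (-52 + z)*(-5 + 2*z))
(o(-203) - 97*w(L))/(22506 - 13454) = ((260 - 109*(-203) + 2*(-203)²) - 97*14)/(22506 - 13454) = ((260 + 22127 + 2*41209) - 1358)/9052 = ((260 + 22127 + 82418) - 1358)*(1/9052) = (104805 - 1358)*(1/9052) = 103447*(1/9052) = 3337/292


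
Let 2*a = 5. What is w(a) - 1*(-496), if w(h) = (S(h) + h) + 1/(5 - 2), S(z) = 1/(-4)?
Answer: 5983/12 ≈ 498.58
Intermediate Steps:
a = 5/2 (a = (½)*5 = 5/2 ≈ 2.5000)
S(z) = -¼
w(h) = 1/12 + h (w(h) = (-¼ + h) + 1/(5 - 2) = (-¼ + h) + 1/3 = (-¼ + h) + ⅓ = 1/12 + h)
w(a) - 1*(-496) = (1/12 + 5/2) - 1*(-496) = 31/12 + 496 = 5983/12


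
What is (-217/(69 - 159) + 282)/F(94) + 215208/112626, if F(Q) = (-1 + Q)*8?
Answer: 960734189/418968720 ≈ 2.2931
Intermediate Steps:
F(Q) = -8 + 8*Q
(-217/(69 - 159) + 282)/F(94) + 215208/112626 = (-217/(69 - 159) + 282)/(-8 + 8*94) + 215208/112626 = (-217/(-90) + 282)/(-8 + 752) + 215208*(1/112626) = (-217*(-1/90) + 282)/744 + 11956/6257 = (217/90 + 282)*(1/744) + 11956/6257 = (25597/90)*(1/744) + 11956/6257 = 25597/66960 + 11956/6257 = 960734189/418968720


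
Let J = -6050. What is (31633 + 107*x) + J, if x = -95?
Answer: 15418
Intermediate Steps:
(31633 + 107*x) + J = (31633 + 107*(-95)) - 6050 = (31633 - 10165) - 6050 = 21468 - 6050 = 15418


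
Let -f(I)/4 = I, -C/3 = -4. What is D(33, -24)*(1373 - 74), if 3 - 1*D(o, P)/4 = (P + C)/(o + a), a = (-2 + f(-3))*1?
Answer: 732636/43 ≈ 17038.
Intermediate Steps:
C = 12 (C = -3*(-4) = 12)
f(I) = -4*I
a = 10 (a = (-2 - 4*(-3))*1 = (-2 + 12)*1 = 10*1 = 10)
D(o, P) = 12 - 4*(12 + P)/(10 + o) (D(o, P) = 12 - 4*(P + 12)/(o + 10) = 12 - 4*(12 + P)/(10 + o))
D(33, -24)*(1373 - 74) = (4*(18 - 1*(-24) + 3*33)/(10 + 33))*(1373 - 74) = (4*(18 + 24 + 99)/43)*1299 = (4*(1/43)*141)*1299 = (564/43)*1299 = 732636/43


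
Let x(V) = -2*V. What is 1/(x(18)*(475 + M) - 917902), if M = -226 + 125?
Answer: -1/931366 ≈ -1.0737e-6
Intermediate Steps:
M = -101
1/(x(18)*(475 + M) - 917902) = 1/((-2*18)*(475 - 101) - 917902) = 1/(-36*374 - 917902) = 1/(-13464 - 917902) = 1/(-931366) = -1/931366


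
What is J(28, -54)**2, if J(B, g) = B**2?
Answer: 614656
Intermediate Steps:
J(28, -54)**2 = (28**2)**2 = 784**2 = 614656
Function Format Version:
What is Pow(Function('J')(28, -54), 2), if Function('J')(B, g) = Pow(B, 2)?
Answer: 614656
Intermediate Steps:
Pow(Function('J')(28, -54), 2) = Pow(Pow(28, 2), 2) = Pow(784, 2) = 614656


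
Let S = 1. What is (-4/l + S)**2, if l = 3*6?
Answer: 49/81 ≈ 0.60494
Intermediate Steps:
l = 18
(-4/l + S)**2 = (-4/18 + 1)**2 = (-4*1/18 + 1)**2 = (-2/9 + 1)**2 = (7/9)**2 = 49/81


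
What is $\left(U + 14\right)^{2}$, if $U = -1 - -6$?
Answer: $361$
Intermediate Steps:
$U = 5$ ($U = -1 + 6 = 5$)
$\left(U + 14\right)^{2} = \left(5 + 14\right)^{2} = 19^{2} = 361$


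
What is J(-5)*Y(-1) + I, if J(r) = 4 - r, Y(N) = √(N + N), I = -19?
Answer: -19 + 9*I*√2 ≈ -19.0 + 12.728*I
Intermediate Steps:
Y(N) = √2*√N (Y(N) = √(2*N) = √2*√N)
J(-5)*Y(-1) + I = (4 - 1*(-5))*(√2*√(-1)) - 19 = (4 + 5)*(√2*I) - 19 = 9*(I*√2) - 19 = 9*I*√2 - 19 = -19 + 9*I*√2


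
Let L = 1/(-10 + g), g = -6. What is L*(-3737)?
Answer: 3737/16 ≈ 233.56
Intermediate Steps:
L = -1/16 (L = 1/(-10 - 6) = 1/(-16) = -1/16 ≈ -0.062500)
L*(-3737) = -1/16*(-3737) = 3737/16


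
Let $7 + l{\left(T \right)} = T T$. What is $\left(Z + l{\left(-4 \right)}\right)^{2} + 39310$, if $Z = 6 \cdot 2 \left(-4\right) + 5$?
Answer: $40466$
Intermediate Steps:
$Z = -43$ ($Z = 6 \left(-8\right) + 5 = -48 + 5 = -43$)
$l{\left(T \right)} = -7 + T^{2}$ ($l{\left(T \right)} = -7 + T T = -7 + T^{2}$)
$\left(Z + l{\left(-4 \right)}\right)^{2} + 39310 = \left(-43 - \left(7 - \left(-4\right)^{2}\right)\right)^{2} + 39310 = \left(-43 + \left(-7 + 16\right)\right)^{2} + 39310 = \left(-43 + 9\right)^{2} + 39310 = \left(-34\right)^{2} + 39310 = 1156 + 39310 = 40466$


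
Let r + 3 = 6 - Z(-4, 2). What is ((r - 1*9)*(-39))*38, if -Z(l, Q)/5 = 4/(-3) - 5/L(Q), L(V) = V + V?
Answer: 56069/2 ≈ 28035.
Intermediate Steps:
L(V) = 2*V
Z(l, Q) = 20/3 + 25/(2*Q) (Z(l, Q) = -5*(4/(-3) - 5*1/(2*Q)) = -5*(4*(-1/3) - 5/(2*Q)) = -5*(-4/3 - 5/(2*Q)) = 20/3 + 25/(2*Q))
r = -119/12 (r = -3 + (6 - 5*(15 + 8*2)/(6*2)) = -3 + (6 - 5*(15 + 16)/(6*2)) = -3 + (6 - 5*31/(6*2)) = -3 + (6 - 1*155/12) = -3 + (6 - 155/12) = -3 - 83/12 = -119/12 ≈ -9.9167)
((r - 1*9)*(-39))*38 = ((-119/12 - 1*9)*(-39))*38 = ((-119/12 - 9)*(-39))*38 = -227/12*(-39)*38 = (2951/4)*38 = 56069/2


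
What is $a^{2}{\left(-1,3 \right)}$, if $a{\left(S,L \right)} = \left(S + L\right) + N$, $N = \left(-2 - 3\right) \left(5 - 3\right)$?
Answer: $64$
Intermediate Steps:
$N = -10$ ($N = \left(-5\right) 2 = -10$)
$a{\left(S,L \right)} = -10 + L + S$ ($a{\left(S,L \right)} = \left(S + L\right) - 10 = \left(L + S\right) - 10 = -10 + L + S$)
$a^{2}{\left(-1,3 \right)} = \left(-10 + 3 - 1\right)^{2} = \left(-8\right)^{2} = 64$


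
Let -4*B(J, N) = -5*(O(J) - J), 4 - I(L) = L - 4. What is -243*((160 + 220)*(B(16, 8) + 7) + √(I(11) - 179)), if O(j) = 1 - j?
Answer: 2931795 - 243*I*√182 ≈ 2.9318e+6 - 3278.3*I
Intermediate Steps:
I(L) = 8 - L (I(L) = 4 - (L - 4) = 4 - (-4 + L) = 4 + (4 - L) = 8 - L)
B(J, N) = 5/4 - 5*J/2 (B(J, N) = -(-5)*((1 - J) - J)/4 = -(-5)*(1 - 2*J)/4 = -(-5 + 10*J)/4 = 5/4 - 5*J/2)
-243*((160 + 220)*(B(16, 8) + 7) + √(I(11) - 179)) = -243*((160 + 220)*((5/4 - 5/2*16) + 7) + √((8 - 1*11) - 179)) = -243*(380*((5/4 - 40) + 7) + √((8 - 11) - 179)) = -243*(380*(-155/4 + 7) + √(-3 - 179)) = -243*(380*(-127/4) + √(-182)) = -243*(-12065 + I*√182) = 2931795 - 243*I*√182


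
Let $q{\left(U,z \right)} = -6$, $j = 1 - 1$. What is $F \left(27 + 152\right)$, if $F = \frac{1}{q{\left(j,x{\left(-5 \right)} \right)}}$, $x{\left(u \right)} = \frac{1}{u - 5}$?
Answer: $- \frac{179}{6} \approx -29.833$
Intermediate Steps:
$x{\left(u \right)} = \frac{1}{-5 + u}$
$j = 0$ ($j = 1 - 1 = 0$)
$F = - \frac{1}{6}$ ($F = \frac{1}{-6} = - \frac{1}{6} \approx -0.16667$)
$F \left(27 + 152\right) = - \frac{27 + 152}{6} = \left(- \frac{1}{6}\right) 179 = - \frac{179}{6}$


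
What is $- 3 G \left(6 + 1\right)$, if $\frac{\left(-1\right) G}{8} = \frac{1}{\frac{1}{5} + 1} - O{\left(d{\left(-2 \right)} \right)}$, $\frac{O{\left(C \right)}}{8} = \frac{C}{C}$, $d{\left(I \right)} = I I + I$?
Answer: $-1204$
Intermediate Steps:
$d{\left(I \right)} = I + I^{2}$ ($d{\left(I \right)} = I^{2} + I = I + I^{2}$)
$O{\left(C \right)} = 8$ ($O{\left(C \right)} = 8 \frac{C}{C} = 8 \cdot 1 = 8$)
$G = \frac{172}{3}$ ($G = - 8 \left(\frac{1}{\frac{1}{5} + 1} - 8\right) = - 8 \left(\frac{1}{\frac{6}{5}} - 8\right) = - 8 \left(\frac{5}{6} - 8\right) = \left(-8\right) \left(- \frac{43}{6}\right) = \frac{172}{3} \approx 57.333$)
$- 3 G \left(6 + 1\right) = \left(-3\right) \frac{172}{3} \left(6 + 1\right) = \left(-172\right) 7 = -1204$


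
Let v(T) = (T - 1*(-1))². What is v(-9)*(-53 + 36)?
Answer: -1088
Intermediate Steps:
v(T) = (1 + T)² (v(T) = (T + 1)² = (1 + T)²)
v(-9)*(-53 + 36) = (1 - 9)²*(-53 + 36) = (-8)²*(-17) = 64*(-17) = -1088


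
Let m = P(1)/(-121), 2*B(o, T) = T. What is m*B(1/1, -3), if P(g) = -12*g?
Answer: -18/121 ≈ -0.14876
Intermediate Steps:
B(o, T) = T/2
m = 12/121 (m = -12*1/(-121) = -12*(-1/121) = 12/121 ≈ 0.099174)
m*B(1/1, -3) = 12*((½)*(-3))/121 = (12/121)*(-3/2) = -18/121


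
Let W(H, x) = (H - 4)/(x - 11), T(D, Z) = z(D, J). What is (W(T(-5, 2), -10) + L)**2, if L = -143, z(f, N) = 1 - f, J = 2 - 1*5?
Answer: 9030025/441 ≈ 20476.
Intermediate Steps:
J = -3 (J = 2 - 5 = -3)
T(D, Z) = 1 - D
W(H, x) = (-4 + H)/(-11 + x)
(W(T(-5, 2), -10) + L)**2 = ((-4 + (1 - 1*(-5)))/(-11 - 10) - 143)**2 = ((-4 + (1 + 5))/(-21) - 143)**2 = (-(-4 + 6)/21 - 143)**2 = (-1/21*2 - 143)**2 = (-2/21 - 143)**2 = (-3005/21)**2 = 9030025/441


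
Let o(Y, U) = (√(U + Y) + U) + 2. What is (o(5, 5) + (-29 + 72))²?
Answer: (50 + √10)² ≈ 2826.2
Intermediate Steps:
o(Y, U) = 2 + U + √(U + Y) (o(Y, U) = (U + √(U + Y)) + 2 = 2 + U + √(U + Y))
(o(5, 5) + (-29 + 72))² = ((2 + 5 + √(5 + 5)) + (-29 + 72))² = ((2 + 5 + √10) + 43)² = ((7 + √10) + 43)² = (50 + √10)²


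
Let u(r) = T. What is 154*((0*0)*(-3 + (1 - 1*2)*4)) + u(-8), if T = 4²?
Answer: 16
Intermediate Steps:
T = 16
u(r) = 16
154*((0*0)*(-3 + (1 - 1*2)*4)) + u(-8) = 154*((0*0)*(-3 + (1 - 1*2)*4)) + 16 = 154*(0*(-3 + (1 - 2)*4)) + 16 = 154*(0*(-3 - 1*4)) + 16 = 154*(0*(-3 - 4)) + 16 = 154*(0*(-7)) + 16 = 154*0 + 16 = 0 + 16 = 16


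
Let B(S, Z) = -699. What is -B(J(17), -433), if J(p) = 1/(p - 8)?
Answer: 699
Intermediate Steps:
J(p) = 1/(-8 + p)
-B(J(17), -433) = -1*(-699) = 699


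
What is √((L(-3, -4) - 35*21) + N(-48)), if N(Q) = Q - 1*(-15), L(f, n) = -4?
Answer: 2*I*√193 ≈ 27.785*I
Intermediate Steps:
N(Q) = 15 + Q (N(Q) = Q + 15 = 15 + Q)
√((L(-3, -4) - 35*21) + N(-48)) = √((-4 - 35*21) + (15 - 48)) = √((-4 - 735) - 33) = √(-739 - 33) = √(-772) = 2*I*√193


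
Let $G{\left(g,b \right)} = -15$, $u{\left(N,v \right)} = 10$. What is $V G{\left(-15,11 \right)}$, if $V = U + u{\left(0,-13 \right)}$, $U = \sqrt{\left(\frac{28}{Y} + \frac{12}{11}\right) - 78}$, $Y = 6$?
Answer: $-150 - \frac{20 i \sqrt{4917}}{11} \approx -150.0 - 127.49 i$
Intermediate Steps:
$U = \frac{4 i \sqrt{4917}}{33}$ ($U = \sqrt{\left(\frac{28}{6} + \frac{12}{11}\right) - 78} = \sqrt{\left(28 \cdot \frac{1}{6} + 12 \cdot \frac{1}{11}\right) - 78} = \sqrt{\left(\frac{14}{3} + \frac{12}{11}\right) - 78} = \sqrt{\frac{190}{33} - 78} = \sqrt{- \frac{2384}{33}} = \frac{4 i \sqrt{4917}}{33} \approx 8.4996 i$)
$V = 10 + \frac{4 i \sqrt{4917}}{33}$ ($V = \frac{4 i \sqrt{4917}}{33} + 10 = 10 + \frac{4 i \sqrt{4917}}{33} \approx 10.0 + 8.4996 i$)
$V G{\left(-15,11 \right)} = \left(10 + \frac{4 i \sqrt{4917}}{33}\right) \left(-15\right) = -150 - \frac{20 i \sqrt{4917}}{11}$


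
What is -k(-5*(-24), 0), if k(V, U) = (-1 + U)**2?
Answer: -1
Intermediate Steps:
-k(-5*(-24), 0) = -(-1 + 0)**2 = -1*(-1)**2 = -1*1 = -1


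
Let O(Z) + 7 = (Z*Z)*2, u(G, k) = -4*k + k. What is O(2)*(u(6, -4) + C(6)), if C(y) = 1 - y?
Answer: 7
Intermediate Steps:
u(G, k) = -3*k
O(Z) = -7 + 2*Z² (O(Z) = -7 + (Z*Z)*2 = -7 + Z²*2 = -7 + 2*Z²)
O(2)*(u(6, -4) + C(6)) = (-7 + 2*2²)*(-3*(-4) + (1 - 1*6)) = (-7 + 2*4)*(12 + (1 - 6)) = (-7 + 8)*(12 - 5) = 1*7 = 7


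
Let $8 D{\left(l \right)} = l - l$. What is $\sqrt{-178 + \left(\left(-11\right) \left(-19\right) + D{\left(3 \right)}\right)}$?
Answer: $\sqrt{31} \approx 5.5678$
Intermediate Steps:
$D{\left(l \right)} = 0$ ($D{\left(l \right)} = \frac{l - l}{8} = \frac{1}{8} \cdot 0 = 0$)
$\sqrt{-178 + \left(\left(-11\right) \left(-19\right) + D{\left(3 \right)}\right)} = \sqrt{-178 + \left(\left(-11\right) \left(-19\right) + 0\right)} = \sqrt{-178 + \left(209 + 0\right)} = \sqrt{-178 + 209} = \sqrt{31}$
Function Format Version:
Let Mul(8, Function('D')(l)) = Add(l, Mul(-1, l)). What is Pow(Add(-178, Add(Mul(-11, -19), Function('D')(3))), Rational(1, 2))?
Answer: Pow(31, Rational(1, 2)) ≈ 5.5678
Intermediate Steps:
Function('D')(l) = 0 (Function('D')(l) = Mul(Rational(1, 8), Add(l, Mul(-1, l))) = Mul(Rational(1, 8), 0) = 0)
Pow(Add(-178, Add(Mul(-11, -19), Function('D')(3))), Rational(1, 2)) = Pow(Add(-178, Add(Mul(-11, -19), 0)), Rational(1, 2)) = Pow(Add(-178, Add(209, 0)), Rational(1, 2)) = Pow(Add(-178, 209), Rational(1, 2)) = Pow(31, Rational(1, 2))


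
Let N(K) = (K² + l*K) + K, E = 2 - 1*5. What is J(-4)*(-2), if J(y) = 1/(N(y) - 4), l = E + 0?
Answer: -⅒ ≈ -0.10000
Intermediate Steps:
E = -3 (E = 2 - 5 = -3)
l = -3 (l = -3 + 0 = -3)
N(K) = K² - 2*K (N(K) = (K² - 3*K) + K = K² - 2*K)
J(y) = 1/(-4 + y*(-2 + y)) (J(y) = 1/(y*(-2 + y) - 4) = 1/(-4 + y*(-2 + y)))
J(-4)*(-2) = -2/(-4 - 4*(-2 - 4)) = -2/(-4 - 4*(-6)) = -2/(-4 + 24) = -2/20 = (1/20)*(-2) = -⅒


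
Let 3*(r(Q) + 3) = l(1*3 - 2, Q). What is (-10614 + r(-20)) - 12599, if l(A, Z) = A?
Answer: -69647/3 ≈ -23216.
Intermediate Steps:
r(Q) = -8/3 (r(Q) = -3 + (1*3 - 2)/3 = -3 + (3 - 2)/3 = -3 + (⅓)*1 = -3 + ⅓ = -8/3)
(-10614 + r(-20)) - 12599 = (-10614 - 8/3) - 12599 = -31850/3 - 12599 = -69647/3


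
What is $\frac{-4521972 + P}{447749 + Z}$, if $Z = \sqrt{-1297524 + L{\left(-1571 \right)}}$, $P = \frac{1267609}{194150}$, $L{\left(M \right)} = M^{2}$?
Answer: $- \frac{393096576254924059}{38922803017368600} + \frac{877939596191 \sqrt{1170517}}{38922803017368600} \approx -10.075$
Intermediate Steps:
$P = \frac{1267609}{194150}$ ($P = 1267609 \cdot \frac{1}{194150} = \frac{1267609}{194150} \approx 6.529$)
$Z = \sqrt{1170517}$ ($Z = \sqrt{-1297524 + \left(-1571\right)^{2}} = \sqrt{-1297524 + 2468041} = \sqrt{1170517} \approx 1081.9$)
$\frac{-4521972 + P}{447749 + Z} = \frac{-4521972 + \frac{1267609}{194150}}{447749 + \sqrt{1170517}} = - \frac{877939596191}{194150 \left(447749 + \sqrt{1170517}\right)}$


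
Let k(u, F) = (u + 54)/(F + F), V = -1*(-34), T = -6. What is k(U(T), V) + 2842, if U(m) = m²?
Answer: 96673/34 ≈ 2843.3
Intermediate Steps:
V = 34
k(u, F) = (54 + u)/(2*F) (k(u, F) = (54 + u)/((2*F)) = (54 + u)*(1/(2*F)) = (54 + u)/(2*F))
k(U(T), V) + 2842 = (½)*(54 + (-6)²)/34 + 2842 = (½)*(1/34)*(54 + 36) + 2842 = (½)*(1/34)*90 + 2842 = 45/34 + 2842 = 96673/34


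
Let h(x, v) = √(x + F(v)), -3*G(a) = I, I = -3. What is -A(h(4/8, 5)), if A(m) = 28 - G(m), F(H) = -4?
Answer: -27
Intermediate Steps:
G(a) = 1 (G(a) = -⅓*(-3) = 1)
h(x, v) = √(-4 + x) (h(x, v) = √(x - 4) = √(-4 + x))
A(m) = 27 (A(m) = 28 - 1*1 = 28 - 1 = 27)
-A(h(4/8, 5)) = -1*27 = -27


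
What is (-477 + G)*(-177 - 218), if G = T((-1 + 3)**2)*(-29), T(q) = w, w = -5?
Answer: 131140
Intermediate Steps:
T(q) = -5
G = 145 (G = -5*(-29) = 145)
(-477 + G)*(-177 - 218) = (-477 + 145)*(-177 - 218) = -332*(-395) = 131140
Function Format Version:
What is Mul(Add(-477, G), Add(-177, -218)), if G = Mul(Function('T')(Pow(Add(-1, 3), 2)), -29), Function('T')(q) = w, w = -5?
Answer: 131140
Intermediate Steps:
Function('T')(q) = -5
G = 145 (G = Mul(-5, -29) = 145)
Mul(Add(-477, G), Add(-177, -218)) = Mul(Add(-477, 145), Add(-177, -218)) = Mul(-332, -395) = 131140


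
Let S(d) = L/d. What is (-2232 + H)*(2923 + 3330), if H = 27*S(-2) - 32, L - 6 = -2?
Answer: -14494454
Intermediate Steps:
L = 4 (L = 6 - 2 = 4)
S(d) = 4/d
H = -86 (H = 27*(4/(-2)) - 32 = 27*(4*(-1/2)) - 32 = 27*(-2) - 32 = -54 - 32 = -86)
(-2232 + H)*(2923 + 3330) = (-2232 - 86)*(2923 + 3330) = -2318*6253 = -14494454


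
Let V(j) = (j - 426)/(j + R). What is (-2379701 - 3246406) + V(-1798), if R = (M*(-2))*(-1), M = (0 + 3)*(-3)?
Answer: -1277126011/227 ≈ -5.6261e+6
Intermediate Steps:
M = -9 (M = 3*(-3) = -9)
R = -18 (R = -9*(-2)*(-1) = 18*(-1) = -18)
V(j) = (-426 + j)/(-18 + j) (V(j) = (j - 426)/(j - 18) = (-426 + j)/(-18 + j))
(-2379701 - 3246406) + V(-1798) = (-2379701 - 3246406) + (-426 - 1798)/(-18 - 1798) = -5626107 - 2224/(-1816) = -5626107 - 1/1816*(-2224) = -5626107 + 278/227 = -1277126011/227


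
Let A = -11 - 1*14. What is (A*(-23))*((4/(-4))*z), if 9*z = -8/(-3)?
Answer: -4600/27 ≈ -170.37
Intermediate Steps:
A = -25 (A = -11 - 14 = -25)
z = 8/27 (z = (-8/(-3))/9 = (-8*(-⅓))/9 = (⅑)*(8/3) = 8/27 ≈ 0.29630)
(A*(-23))*((4/(-4))*z) = (-25*(-23))*((4/(-4))*(8/27)) = 575*((4*(-¼))*(8/27)) = 575*(-1*8/27) = 575*(-8/27) = -4600/27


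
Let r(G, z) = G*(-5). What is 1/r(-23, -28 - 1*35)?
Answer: 1/115 ≈ 0.0086956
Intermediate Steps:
r(G, z) = -5*G
1/r(-23, -28 - 1*35) = 1/(-5*(-23)) = 1/115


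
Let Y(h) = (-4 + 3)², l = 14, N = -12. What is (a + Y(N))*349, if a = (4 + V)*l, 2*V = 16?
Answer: 58981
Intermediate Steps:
V = 8 (V = (½)*16 = 8)
Y(h) = 1 (Y(h) = (-1)² = 1)
a = 168 (a = (4 + 8)*14 = 12*14 = 168)
(a + Y(N))*349 = (168 + 1)*349 = 169*349 = 58981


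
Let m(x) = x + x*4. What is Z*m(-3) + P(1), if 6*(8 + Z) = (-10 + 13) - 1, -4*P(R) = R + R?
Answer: 229/2 ≈ 114.50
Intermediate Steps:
P(R) = -R/2 (P(R) = -(R + R)/4 = -R/2)
m(x) = 5*x (m(x) = x + 4*x = 5*x)
Z = -23/3 (Z = -8 + ((-10 + 13) - 1)/6 = -8 + (3 - 1)/6 = -8 + (⅙)*2 = -8 + ⅓ = -23/3 ≈ -7.6667)
Z*m(-3) + P(1) = -115*(-3)/3 - ½*1 = -23/3*(-15) - ½ = 115 - ½ = 229/2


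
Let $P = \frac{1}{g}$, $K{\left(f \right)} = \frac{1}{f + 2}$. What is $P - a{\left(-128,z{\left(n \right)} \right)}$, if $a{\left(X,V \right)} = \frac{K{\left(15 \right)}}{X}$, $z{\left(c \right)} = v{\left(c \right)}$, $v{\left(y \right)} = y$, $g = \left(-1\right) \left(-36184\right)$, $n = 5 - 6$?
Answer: $\frac{4795}{9842048} \approx 0.0004872$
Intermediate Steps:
$n = -1$
$g = 36184$
$z{\left(c \right)} = c$
$K{\left(f \right)} = \frac{1}{2 + f}$
$a{\left(X,V \right)} = \frac{1}{17 X}$ ($a{\left(X,V \right)} = \frac{1}{\left(2 + 15\right) X} = \frac{1}{17 X}$)
$P = \frac{1}{36184} \approx 2.7637 \cdot 10^{-5}$
$P - a{\left(-128,z{\left(n \right)} \right)} = \frac{1}{36184} - \frac{1}{17 \left(-128\right)} = \frac{1}{36184} - \frac{1}{17} \left(- \frac{1}{128}\right) = \frac{1}{36184} - - \frac{1}{2176} = \frac{1}{36184} + \frac{1}{2176} = \frac{4795}{9842048}$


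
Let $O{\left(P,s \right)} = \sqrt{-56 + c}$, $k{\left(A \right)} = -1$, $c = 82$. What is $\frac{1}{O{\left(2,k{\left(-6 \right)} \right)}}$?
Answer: $\frac{\sqrt{26}}{26} \approx 0.19612$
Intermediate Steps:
$O{\left(P,s \right)} = \sqrt{26}$ ($O{\left(P,s \right)} = \sqrt{-56 + 82} = \sqrt{26}$)
$\frac{1}{O{\left(2,k{\left(-6 \right)} \right)}} = \frac{1}{\sqrt{26}} = \frac{\sqrt{26}}{26}$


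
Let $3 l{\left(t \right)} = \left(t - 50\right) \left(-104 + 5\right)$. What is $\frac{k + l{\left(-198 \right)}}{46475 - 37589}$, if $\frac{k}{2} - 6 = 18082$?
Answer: $\frac{22180}{4443} \approx 4.9921$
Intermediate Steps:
$l{\left(t \right)} = 1650 - 33 t$ ($l{\left(t \right)} = \frac{\left(t - 50\right) \left(-104 + 5\right)}{3} = \frac{\left(-50 + t\right) \left(-99\right)}{3} = \frac{4950 - 99 t}{3} = 1650 - 33 t$)
$k = 36176$ ($k = 12 + 2 \cdot 18082 = 12 + 36164 = 36176$)
$\frac{k + l{\left(-198 \right)}}{46475 - 37589} = \frac{36176 + \left(1650 - -6534\right)}{46475 - 37589} = \frac{36176 + \left(1650 + 6534\right)}{8886} = \left(36176 + 8184\right) \frac{1}{8886} = 44360 \cdot \frac{1}{8886} = \frac{22180}{4443}$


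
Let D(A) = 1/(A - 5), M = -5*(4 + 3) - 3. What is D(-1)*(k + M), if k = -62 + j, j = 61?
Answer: 13/2 ≈ 6.5000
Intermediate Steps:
M = -38 (M = -5*7 - 3 = -35 - 3 = -38)
D(A) = 1/(-5 + A)
k = -1 (k = -62 + 61 = -1)
D(-1)*(k + M) = (-1 - 38)/(-5 - 1) = -39/(-6) = -⅙*(-39) = 13/2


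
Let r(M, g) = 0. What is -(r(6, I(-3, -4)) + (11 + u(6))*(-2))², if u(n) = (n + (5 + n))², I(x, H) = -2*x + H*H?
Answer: -360000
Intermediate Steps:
I(x, H) = H² - 2*x (I(x, H) = -2*x + H² = H² - 2*x)
u(n) = (5 + 2*n)²
-(r(6, I(-3, -4)) + (11 + u(6))*(-2))² = -(0 + (11 + (5 + 2*6)²)*(-2))² = -(0 + (11 + (5 + 12)²)*(-2))² = -(0 + (11 + 17²)*(-2))² = -(0 + (11 + 289)*(-2))² = -(0 + 300*(-2))² = -(0 - 600)² = -1*(-600)² = -1*360000 = -360000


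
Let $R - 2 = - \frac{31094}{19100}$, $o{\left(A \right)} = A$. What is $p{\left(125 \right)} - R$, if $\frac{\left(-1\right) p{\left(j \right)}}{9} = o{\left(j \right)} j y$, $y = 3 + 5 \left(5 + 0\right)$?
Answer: $- \frac{37603128553}{9550} \approx -3.9375 \cdot 10^{6}$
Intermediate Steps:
$R = \frac{3553}{9550}$ ($R = 2 - \frac{31094}{19100} = 2 - \frac{15547}{9550} = \frac{3553}{9550} \approx 0.37204$)
$y = 28$ ($y = 3 + 5 \cdot 5 = 3 + 25 = 28$)
$p{\left(j \right)} = - 252 j^{2}$ ($p{\left(j \right)} = - 9 j j 28 = - 9 j^{2} \cdot 28 = - 9 \cdot 28 j^{2} = - 252 j^{2}$)
$p{\left(125 \right)} - R = - 252 \cdot 125^{2} - \frac{3553}{9550} = \left(-252\right) 15625 - \frac{3553}{9550} = -3937500 - \frac{3553}{9550} = - \frac{37603128553}{9550}$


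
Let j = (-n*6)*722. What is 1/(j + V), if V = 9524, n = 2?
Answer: 1/860 ≈ 0.0011628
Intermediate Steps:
j = -8664 (j = (-1*2*6)*722 = -2*6*722 = -12*722 = -8664)
1/(j + V) = 1/(-8664 + 9524) = 1/860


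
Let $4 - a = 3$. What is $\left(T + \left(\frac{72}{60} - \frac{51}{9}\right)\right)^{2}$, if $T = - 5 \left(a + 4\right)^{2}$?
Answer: $\frac{3771364}{225} \approx 16762.0$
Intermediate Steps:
$a = 1$ ($a = 4 - 3 = 1$)
$T = -125$ ($T = - 5 \left(1 + 4\right)^{2} = - 5 \cdot 5^{2} = \left(-5\right) 25 = -125$)
$\left(T + \left(\frac{72}{60} - \frac{51}{9}\right)\right)^{2} = \left(-125 + \left(\frac{72}{60} - \frac{51}{9}\right)\right)^{2} = \left(-125 + \left(72 \cdot \frac{1}{60} - \frac{17}{3}\right)\right)^{2} = \left(-125 + \left(\frac{6}{5} - \frac{17}{3}\right)\right)^{2} = \left(-125 - \frac{67}{15}\right)^{2} = \left(- \frac{1942}{15}\right)^{2} = \frac{3771364}{225}$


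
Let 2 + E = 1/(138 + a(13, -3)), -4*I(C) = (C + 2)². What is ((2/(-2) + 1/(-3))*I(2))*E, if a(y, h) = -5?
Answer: -4240/399 ≈ -10.627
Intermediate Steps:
I(C) = -(2 + C)²/4 (I(C) = -(C + 2)²/4 = -(2 + C)²/4)
E = -265/133 (E = -2 + 1/(138 - 5) = -2 + 1/133 = -265/133 ≈ -1.9925)
((2/(-2) + 1/(-3))*I(2))*E = ((2/(-2) + 1/(-3))*(-(2 + 2)²/4))*(-265/133) = ((2*(-½) + 1*(-⅓))*(-¼*4²))*(-265/133) = ((-1 - ⅓)*(-¼*16))*(-265/133) = -4/3*(-4)*(-265/133) = (16/3)*(-265/133) = -4240/399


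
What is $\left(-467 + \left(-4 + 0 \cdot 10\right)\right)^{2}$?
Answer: $221841$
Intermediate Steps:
$\left(-467 + \left(-4 + 0 \cdot 10\right)\right)^{2} = \left(-467 + \left(-4 + 0\right)\right)^{2} = \left(-467 - 4\right)^{2} = \left(-471\right)^{2} = 221841$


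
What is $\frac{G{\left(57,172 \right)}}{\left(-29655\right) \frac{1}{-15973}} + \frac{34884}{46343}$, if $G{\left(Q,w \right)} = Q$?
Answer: $\frac{14409326381}{458100555} \approx 31.454$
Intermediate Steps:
$\frac{G{\left(57,172 \right)}}{\left(-29655\right) \frac{1}{-15973}} + \frac{34884}{46343} = \frac{57}{\left(-29655\right) \frac{1}{-15973}} + \frac{34884}{46343} = \frac{57}{\left(-29655\right) \left(- \frac{1}{15973}\right)} + 34884 \cdot \frac{1}{46343} = \frac{57}{\frac{29655}{15973}} + \frac{34884}{46343} = 57 \cdot \frac{15973}{29655} + \frac{34884}{46343} = \frac{303487}{9885} + \frac{34884}{46343} = \frac{14409326381}{458100555}$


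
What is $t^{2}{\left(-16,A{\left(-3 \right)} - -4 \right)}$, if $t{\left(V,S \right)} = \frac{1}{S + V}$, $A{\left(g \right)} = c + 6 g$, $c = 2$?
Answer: $\frac{1}{784} \approx 0.0012755$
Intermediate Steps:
$A{\left(g \right)} = 2 + 6 g$
$t^{2}{\left(-16,A{\left(-3 \right)} - -4 \right)} = \left(\frac{1}{\left(\left(2 + 6 \left(-3\right)\right) - -4\right) - 16}\right)^{2} = \left(\frac{1}{\left(\left(2 - 18\right) + 4\right) - 16}\right)^{2} = \left(\frac{1}{\left(-16 + 4\right) - 16}\right)^{2} = \left(\frac{1}{-12 - 16}\right)^{2} = \left(\frac{1}{-28}\right)^{2} = \left(- \frac{1}{28}\right)^{2} = \frac{1}{784}$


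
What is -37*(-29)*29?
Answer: 31117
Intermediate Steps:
-37*(-29)*29 = -(-1073)*29 = -1*(-31117) = 31117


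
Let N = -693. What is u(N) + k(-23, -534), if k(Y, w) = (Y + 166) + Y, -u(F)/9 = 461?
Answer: -4029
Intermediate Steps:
u(F) = -4149 (u(F) = -9*461 = -4149)
k(Y, w) = 166 + 2*Y (k(Y, w) = (166 + Y) + Y = 166 + 2*Y)
u(N) + k(-23, -534) = -4149 + (166 + 2*(-23)) = -4149 + (166 - 46) = -4149 + 120 = -4029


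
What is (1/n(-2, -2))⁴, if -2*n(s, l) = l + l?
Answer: 1/16 ≈ 0.062500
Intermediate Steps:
n(s, l) = -l (n(s, l) = -(l + l)/2 = -l)
(1/n(-2, -2))⁴ = (1/(-1*(-2)))⁴ = (1/2)⁴ = (½)⁴ = 1/16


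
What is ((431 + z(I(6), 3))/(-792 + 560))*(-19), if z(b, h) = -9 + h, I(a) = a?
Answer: 8075/232 ≈ 34.806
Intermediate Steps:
((431 + z(I(6), 3))/(-792 + 560))*(-19) = ((431 + (-9 + 3))/(-792 + 560))*(-19) = ((431 - 6)/(-232))*(-19) = (425*(-1/232))*(-19) = -425/232*(-19) = 8075/232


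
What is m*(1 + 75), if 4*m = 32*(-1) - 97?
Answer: -2451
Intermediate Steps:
m = -129/4 (m = (32*(-1) - 97)/4 = (-32 - 97)/4 = (1/4)*(-129) = -129/4 ≈ -32.250)
m*(1 + 75) = -129*(1 + 75)/4 = -129/4*76 = -2451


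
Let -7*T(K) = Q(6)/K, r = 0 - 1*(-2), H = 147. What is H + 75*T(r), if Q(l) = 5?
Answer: 1683/14 ≈ 120.21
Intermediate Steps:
r = 2 (r = 0 + 2 = 2)
T(K) = -5/(7*K)
H + 75*T(r) = 147 + 75*(-5/7/2) = 147 + 75*(-5/7*½) = 147 + 75*(-5/14) = 147 - 375/14 = 1683/14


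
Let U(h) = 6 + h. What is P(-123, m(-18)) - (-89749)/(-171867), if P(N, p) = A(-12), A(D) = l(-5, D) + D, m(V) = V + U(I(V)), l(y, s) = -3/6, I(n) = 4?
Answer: -4476173/343734 ≈ -13.022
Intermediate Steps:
l(y, s) = -½ (l(y, s) = -3*⅙ = -½)
m(V) = 10 + V (m(V) = V + (6 + 4) = V + 10 = 10 + V)
A(D) = -½ + D
P(N, p) = -25/2 (P(N, p) = -½ - 12 = -25/2)
P(-123, m(-18)) - (-89749)/(-171867) = -25/2 - (-89749)/(-171867) = -25/2 - (-89749)*(-1)/171867 = -25/2 - 1*89749/171867 = -25/2 - 89749/171867 = -4476173/343734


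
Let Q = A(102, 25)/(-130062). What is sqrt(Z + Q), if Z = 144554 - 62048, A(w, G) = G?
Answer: sqrt(1395681710621514)/130062 ≈ 287.24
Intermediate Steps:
Q = -25/130062 (Q = 25/(-130062) = 25*(-1/130062) = -25/130062 ≈ -0.00019222)
Z = 82506
sqrt(Z + Q) = sqrt(82506 - 25/130062) = sqrt(10730895347/130062) = sqrt(1395681710621514)/130062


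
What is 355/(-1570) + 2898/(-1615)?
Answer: -1024637/507110 ≈ -2.0205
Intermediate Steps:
355/(-1570) + 2898/(-1615) = 355*(-1/1570) + 2898*(-1/1615) = -71/314 - 2898/1615 = -1024637/507110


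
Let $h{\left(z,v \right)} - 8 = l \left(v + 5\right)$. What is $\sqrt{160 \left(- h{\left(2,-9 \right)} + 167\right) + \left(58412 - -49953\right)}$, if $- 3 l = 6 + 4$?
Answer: $\frac{\sqrt{1185045}}{3} \approx 362.87$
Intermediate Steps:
$l = - \frac{10}{3}$ ($l = - \frac{6 + 4}{3} = \left(- \frac{1}{3}\right) 10 = - \frac{10}{3} \approx -3.3333$)
$h{\left(z,v \right)} = - \frac{26}{3} - \frac{10 v}{3}$ ($h{\left(z,v \right)} = 8 - \frac{10 \left(v + 5\right)}{3} = 8 - \frac{10 \left(5 + v\right)}{3} = 8 - \left(\frac{50}{3} + \frac{10 v}{3}\right) = - \frac{26}{3} - \frac{10 v}{3}$)
$\sqrt{160 \left(- h{\left(2,-9 \right)} + 167\right) + \left(58412 - -49953\right)} = \sqrt{160 \left(- (- \frac{26}{3} - -30) + 167\right) + \left(58412 - -49953\right)} = \sqrt{160 \left(- (- \frac{26}{3} + 30) + 167\right) + \left(58412 + 49953\right)} = \sqrt{160 \left(\left(-1\right) \frac{64}{3} + 167\right) + 108365} = \sqrt{160 \left(- \frac{64}{3} + 167\right) + 108365} = \sqrt{160 \cdot \frac{437}{3} + 108365} = \sqrt{\frac{69920}{3} + 108365} = \sqrt{\frac{395015}{3}} = \frac{\sqrt{1185045}}{3}$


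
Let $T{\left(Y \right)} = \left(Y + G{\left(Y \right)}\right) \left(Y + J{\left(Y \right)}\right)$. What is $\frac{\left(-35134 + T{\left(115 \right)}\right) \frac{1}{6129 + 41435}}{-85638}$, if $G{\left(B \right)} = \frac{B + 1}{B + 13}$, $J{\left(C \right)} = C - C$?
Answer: $\frac{99679}{18620735232} \approx 5.3531 \cdot 10^{-6}$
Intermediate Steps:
$J{\left(C \right)} = 0$
$G{\left(B \right)} = \frac{1 + B}{13 + B}$
$T{\left(Y \right)} = Y \left(Y + \frac{1 + Y}{13 + Y}\right)$ ($T{\left(Y \right)} = \left(Y + \frac{1 + Y}{13 + Y}\right) \left(Y + 0\right) = \left(Y + \frac{1 + Y}{13 + Y}\right) Y = Y \left(Y + \frac{1 + Y}{13 + Y}\right)$)
$\frac{\left(-35134 + T{\left(115 \right)}\right) \frac{1}{6129 + 41435}}{-85638} = \frac{\left(-35134 + \frac{115 \left(1 + 115 + 115 \left(13 + 115\right)\right)}{13 + 115}\right) \frac{1}{6129 + 41435}}{-85638} = \frac{-35134 + \frac{115 \left(1 + 115 + 115 \cdot 128\right)}{128}}{47564} \left(- \frac{1}{85638}\right) = \left(-35134 + 115 \cdot \frac{1}{128} \left(1 + 115 + 14720\right)\right) \frac{1}{47564} \left(- \frac{1}{85638}\right) = \left(-35134 + 115 \cdot \frac{1}{128} \cdot 14836\right) \frac{1}{47564} \left(- \frac{1}{85638}\right) = \left(-35134 + \frac{426535}{32}\right) \frac{1}{47564} \left(- \frac{1}{85638}\right) = \left(- \frac{697753}{32}\right) \frac{1}{47564} \left(- \frac{1}{85638}\right) = \left(- \frac{697753}{1522048}\right) \left(- \frac{1}{85638}\right) = \frac{99679}{18620735232}$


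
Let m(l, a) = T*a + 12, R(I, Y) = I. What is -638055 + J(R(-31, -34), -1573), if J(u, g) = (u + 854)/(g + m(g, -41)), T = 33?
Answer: -1859293093/2914 ≈ -6.3806e+5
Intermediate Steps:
m(l, a) = 12 + 33*a (m(l, a) = 33*a + 12 = 12 + 33*a)
J(u, g) = (854 + u)/(-1341 + g) (J(u, g) = (u + 854)/(g + (12 + 33*(-41))) = (854 + u)/(g + (12 - 1353)) = (854 + u)/(g - 1341) = (854 + u)/(-1341 + g))
-638055 + J(R(-31, -34), -1573) = -638055 + (854 - 31)/(-1341 - 1573) = -638055 + 823/(-2914) = -638055 - 1/2914*823 = -638055 - 823/2914 = -1859293093/2914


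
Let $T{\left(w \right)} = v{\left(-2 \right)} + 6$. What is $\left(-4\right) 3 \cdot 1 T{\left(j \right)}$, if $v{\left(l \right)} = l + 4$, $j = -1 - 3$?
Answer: $-96$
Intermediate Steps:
$j = -4$ ($j = -1 - 3 = -4$)
$v{\left(l \right)} = 4 + l$
$T{\left(w \right)} = 8$ ($T{\left(w \right)} = \left(4 - 2\right) + 6 = 2 + 6 = 8$)
$\left(-4\right) 3 \cdot 1 T{\left(j \right)} = \left(-4\right) 3 \cdot 1 \cdot 8 = \left(-12\right) 1 \cdot 8 = \left(-12\right) 8 = -96$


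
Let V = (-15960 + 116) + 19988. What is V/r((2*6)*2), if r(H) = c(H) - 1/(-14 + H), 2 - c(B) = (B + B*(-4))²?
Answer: -5920/7403 ≈ -0.79968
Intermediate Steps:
c(B) = 2 - 9*B² (c(B) = 2 - (B + B*(-4))² = 2 - (B - 4*B)² = 2 - (-3*B)² = 2 - 9*B²)
V = 4144 (V = -15844 + 19988 = 4144)
r(H) = 2 - 1/(-14 + H) - 9*H² (r(H) = (2 - 9*H²) - 1/(-14 + H) = 2 - 1/(-14 + H) - 9*H²)
V/r((2*6)*2) = 4144/(((-29 + 126*((2*6)*2)² - (2*6)*2*(-2 + 9*((2*6)*2)²))/(-14 + (2*6)*2))) = 4144/(((-29 + 126*(12*2)² - 12*2*(-2 + 9*(12*2)²))/(-14 + 12*2))) = 4144/(((-29 + 126*24² - 1*24*(-2 + 9*24²))/(-14 + 24))) = 4144/(((-29 + 126*576 - 1*24*(-2 + 9*576))/10)) = 4144/(((-29 + 72576 - 1*24*(-2 + 5184))/10)) = 4144/(((-29 + 72576 - 1*24*5182)/10)) = 4144/(((-29 + 72576 - 124368)/10)) = 4144/(((⅒)*(-51821))) = 4144/(-51821/10) = 4144*(-10/51821) = -5920/7403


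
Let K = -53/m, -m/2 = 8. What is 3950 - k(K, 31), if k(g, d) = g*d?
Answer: 61557/16 ≈ 3847.3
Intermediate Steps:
m = -16 (m = -2*8 = -16)
K = 53/16 (K = -53/(-16) = -53*(-1/16) = 53/16 ≈ 3.3125)
k(g, d) = d*g
3950 - k(K, 31) = 3950 - 31*53/16 = 3950 - 1*1643/16 = 3950 - 1643/16 = 61557/16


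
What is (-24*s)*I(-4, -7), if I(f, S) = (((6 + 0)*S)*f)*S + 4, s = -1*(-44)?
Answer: 1237632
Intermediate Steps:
s = 44
I(f, S) = 4 + 6*f*S² (I(f, S) = ((6*S)*f)*S + 4 = (6*S*f)*S + 4 = 6*f*S² + 4 = 4 + 6*f*S²)
(-24*s)*I(-4, -7) = (-24*44)*(4 + 6*(-4)*(-7)²) = -1056*(4 + 6*(-4)*49) = -1056*(4 - 1176) = -1056*(-1172) = 1237632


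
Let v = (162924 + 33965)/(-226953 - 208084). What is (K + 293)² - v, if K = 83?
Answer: 61503987801/435037 ≈ 1.4138e+5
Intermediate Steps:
v = -196889/435037 (v = 196889/(-435037) = 196889*(-1/435037) = -196889/435037 ≈ -0.45258)
(K + 293)² - v = (83 + 293)² - 1*(-196889/435037) = 376² + 196889/435037 = 141376 + 196889/435037 = 61503987801/435037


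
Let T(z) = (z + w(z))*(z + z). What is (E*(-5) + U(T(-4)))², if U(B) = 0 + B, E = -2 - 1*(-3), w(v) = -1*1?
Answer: 1225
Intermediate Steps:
w(v) = -1
E = 1 (E = -2 + 3 = 1)
T(z) = 2*z*(-1 + z) (T(z) = (z - 1)*(z + z) = (-1 + z)*(2*z) = 2*z*(-1 + z))
U(B) = B
(E*(-5) + U(T(-4)))² = (1*(-5) + 2*(-4)*(-1 - 4))² = (-5 + 2*(-4)*(-5))² = (-5 + 40)² = 35² = 1225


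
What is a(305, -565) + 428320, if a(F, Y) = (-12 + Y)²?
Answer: 761249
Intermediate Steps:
a(305, -565) + 428320 = (-12 - 565)² + 428320 = (-577)² + 428320 = 332929 + 428320 = 761249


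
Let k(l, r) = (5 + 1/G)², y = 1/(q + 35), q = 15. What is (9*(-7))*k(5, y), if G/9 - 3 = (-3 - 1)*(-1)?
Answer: -99856/63 ≈ -1585.0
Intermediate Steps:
G = 63 (G = 27 + 9*((-3 - 1)*(-1)) = 27 + 9*(-4*(-1)) = 27 + 9*4 = 27 + 36 = 63)
y = 1/50 (y = 1/(15 + 35) = 1/50 ≈ 0.020000)
k(l, r) = 99856/3969 (k(l, r) = (5 + 1/63)² = (316/63)² = 99856/3969)
(9*(-7))*k(5, y) = (9*(-7))*(99856/3969) = -63*99856/3969 = -99856/63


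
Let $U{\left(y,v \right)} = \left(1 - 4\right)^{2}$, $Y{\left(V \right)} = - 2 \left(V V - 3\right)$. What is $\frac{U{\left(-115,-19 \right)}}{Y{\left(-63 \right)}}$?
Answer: $- \frac{3}{2644} \approx -0.0011346$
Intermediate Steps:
$Y{\left(V \right)} = 6 - 2 V^{2}$ ($Y{\left(V \right)} = - 2 \left(V^{2} - 3\right) = - 2 \left(-3 + V^{2}\right) = 6 - 2 V^{2}$)
$U{\left(y,v \right)} = 9$ ($U{\left(y,v \right)} = \left(-3\right)^{2} = 9$)
$\frac{U{\left(-115,-19 \right)}}{Y{\left(-63 \right)}} = \frac{9}{6 - 2 \left(-63\right)^{2}} = \frac{9}{6 - 7938} = \frac{9}{-7932} = 9 \left(- \frac{1}{7932}\right) = - \frac{3}{2644}$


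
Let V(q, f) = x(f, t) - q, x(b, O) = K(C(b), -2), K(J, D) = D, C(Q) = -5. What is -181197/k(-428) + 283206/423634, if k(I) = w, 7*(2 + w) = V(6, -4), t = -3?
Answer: 268667349909/4659974 ≈ 57654.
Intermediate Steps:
x(b, O) = -2
V(q, f) = -2 - q
w = -22/7 (w = -2 + (-2 - 1*6)/7 = -2 + (-2 - 6)/7 = -2 + (⅐)*(-8) = -2 - 8/7 = -22/7 ≈ -3.1429)
k(I) = -22/7
-181197/k(-428) + 283206/423634 = -181197/(-22/7) + 283206/423634 = -181197*(-7/22) + 283206*(1/423634) = 1268379/22 + 141603/211817 = 268667349909/4659974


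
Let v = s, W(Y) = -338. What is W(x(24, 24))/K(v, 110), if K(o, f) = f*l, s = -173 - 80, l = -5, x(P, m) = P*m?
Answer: 169/275 ≈ 0.61455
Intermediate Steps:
s = -253
v = -253
K(o, f) = -5*f (K(o, f) = f*(-5) = -5*f)
W(x(24, 24))/K(v, 110) = -338/((-5*110)) = -338/(-550) = -338*(-1/550) = 169/275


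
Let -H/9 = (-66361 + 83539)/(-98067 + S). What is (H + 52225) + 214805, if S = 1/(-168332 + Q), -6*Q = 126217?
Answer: 3305987637425232/12380512001 ≈ 2.6703e+5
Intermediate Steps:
Q = -126217/6 (Q = -1/6*126217 = -126217/6 ≈ -21036.)
S = -6/1136209 (S = 1/(-168332 - 126217/6) = 1/(-1136209/6) = -6/1136209 ≈ -5.2807e-6)
H = 19517798202/12380512001 (H = -9*(-66361 + 83539)/(-98067 - 6/1136209) = -154602/(-111424608009/1136209) = -154602*(-1136209)/111424608009 = -9*(-6505932734/37141536003) = 19517798202/12380512001 ≈ 1.5765)
(H + 52225) + 214805 = (19517798202/12380512001 + 52225) + 214805 = 646591757050427/12380512001 + 214805 = 3305987637425232/12380512001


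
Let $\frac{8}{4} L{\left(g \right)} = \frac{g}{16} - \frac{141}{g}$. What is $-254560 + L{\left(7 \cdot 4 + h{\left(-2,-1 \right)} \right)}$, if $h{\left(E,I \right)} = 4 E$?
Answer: $- \frac{2545629}{10} \approx -2.5456 \cdot 10^{5}$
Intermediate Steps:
$L{\left(g \right)} = - \frac{141}{2 g} + \frac{g}{32}$ ($L{\left(g \right)} = \frac{\frac{g}{16} - \frac{141}{g}}{2} = \frac{- \frac{141}{g} + \frac{g}{16}}{2} = - \frac{141}{2 g} + \frac{g}{32}$)
$-254560 + L{\left(7 \cdot 4 + h{\left(-2,-1 \right)} \right)} = -254560 + \frac{-2256 + \left(7 \cdot 4 + 4 \left(-2\right)\right)^{2}}{32 \left(7 \cdot 4 + 4 \left(-2\right)\right)} = -254560 + \frac{-2256 + \left(28 - 8\right)^{2}}{32 \left(28 - 8\right)} = -254560 + \frac{-2256 + 20^{2}}{32 \cdot 20} = -254560 + \frac{1}{32} \cdot \frac{1}{20} \left(-2256 + 400\right) = -254560 + \frac{1}{32} \cdot \frac{1}{20} \left(-1856\right) = -254560 - \frac{29}{10} = - \frac{2545629}{10}$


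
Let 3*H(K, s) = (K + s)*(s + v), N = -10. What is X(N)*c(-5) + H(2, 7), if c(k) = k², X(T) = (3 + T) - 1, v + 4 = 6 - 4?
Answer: -185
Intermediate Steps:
v = -2 (v = -4 + (6 - 4) = -4 + 2 = -2)
X(T) = 2 + T
H(K, s) = (-2 + s)*(K + s)/3 (H(K, s) = ((K + s)*(s - 2))/3 = ((K + s)*(-2 + s))/3 = ((-2 + s)*(K + s))/3 = (-2 + s)*(K + s)/3)
X(N)*c(-5) + H(2, 7) = (2 - 10)*(-5)² + (-⅔*2 - ⅔*7 + (⅓)*7² + (⅓)*2*7) = -8*25 + (-4/3 - 14/3 + (⅓)*49 + 14/3) = -200 + (-4/3 - 14/3 + 49/3 + 14/3) = -200 + 15 = -185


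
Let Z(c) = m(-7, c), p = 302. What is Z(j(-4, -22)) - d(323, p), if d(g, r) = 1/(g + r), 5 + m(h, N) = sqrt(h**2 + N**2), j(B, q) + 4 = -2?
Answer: -3126/625 + sqrt(85) ≈ 4.2179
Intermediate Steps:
j(B, q) = -6 (j(B, q) = -4 - 2 = -6)
m(h, N) = -5 + sqrt(N**2 + h**2) (m(h, N) = -5 + sqrt(h**2 + N**2) = -5 + sqrt(N**2 + h**2))
Z(c) = -5 + sqrt(49 + c**2) (Z(c) = -5 + sqrt(c**2 + (-7)**2) = -5 + sqrt(c**2 + 49) = -5 + sqrt(49 + c**2))
Z(j(-4, -22)) - d(323, p) = (-5 + sqrt(49 + (-6)**2)) - 1/(323 + 302) = (-5 + sqrt(49 + 36)) - 1/625 = (-5 + sqrt(85)) - 1*1/625 = (-5 + sqrt(85)) - 1/625 = -3126/625 + sqrt(85)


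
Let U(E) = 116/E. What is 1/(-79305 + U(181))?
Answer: -181/14354089 ≈ -1.2610e-5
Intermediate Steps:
1/(-79305 + U(181)) = 1/(-79305 + 116/181) = 1/(-14354089/181) = -181/14354089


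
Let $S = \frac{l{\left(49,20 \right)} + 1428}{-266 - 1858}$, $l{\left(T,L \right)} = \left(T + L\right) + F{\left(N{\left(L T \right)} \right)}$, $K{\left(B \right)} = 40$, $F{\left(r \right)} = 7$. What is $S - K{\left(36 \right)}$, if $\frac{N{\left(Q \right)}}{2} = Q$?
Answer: $- \frac{21616}{531} \approx -40.708$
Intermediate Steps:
$N{\left(Q \right)} = 2 Q$
$l{\left(T,L \right)} = 7 + L + T$ ($l{\left(T,L \right)} = \left(T + L\right) + 7 = \left(L + T\right) + 7 = 7 + L + T$)
$S = - \frac{376}{531}$ ($S = \frac{\left(7 + 20 + 49\right) + 1428}{-266 - 1858} = \frac{76 + 1428}{-2124} = 1504 \left(- \frac{1}{2124}\right) = - \frac{376}{531} \approx -0.7081$)
$S - K{\left(36 \right)} = - \frac{376}{531} - 40 = - \frac{21616}{531}$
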